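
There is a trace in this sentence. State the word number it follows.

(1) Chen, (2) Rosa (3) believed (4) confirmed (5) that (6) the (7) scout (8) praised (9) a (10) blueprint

3

The displaced element is "Chen" (word 1).
It is linked across 1 clause boundary (Ø).
It functions as the subject of "confirmed", so the gap sits immediately after word 3 ("believed").
Base order: Rosa believed that Chen confirmed that the scout praised a blueprint.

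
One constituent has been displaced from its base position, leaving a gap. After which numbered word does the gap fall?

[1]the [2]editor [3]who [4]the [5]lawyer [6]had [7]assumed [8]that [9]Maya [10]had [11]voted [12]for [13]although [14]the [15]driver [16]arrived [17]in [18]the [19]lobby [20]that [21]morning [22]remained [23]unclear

The displaced element is "the editor" (word 2).
It is linked across 1 clause boundary (that).
It functions as the object of the preposition "for" of "voted", so the gap sits immediately after word 12 ("for").
Base order: The lawyer had assumed that Maya had voted for the editor although the driver arrived in the lobby that morning.

12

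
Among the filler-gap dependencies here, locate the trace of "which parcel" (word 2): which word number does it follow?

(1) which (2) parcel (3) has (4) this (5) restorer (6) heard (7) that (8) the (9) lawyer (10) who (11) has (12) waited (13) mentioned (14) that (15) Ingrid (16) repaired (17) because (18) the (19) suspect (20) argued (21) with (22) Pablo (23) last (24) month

16

The displaced element is "which parcel" (word 2).
It is linked across 2 clause boundaries (that → that).
It functions as the direct object of "repaired", so the gap sits immediately after word 16 ("repaired").
Base order: This restorer has heard that the lawyer who has waited mentioned that Ingrid repaired which parcel because the suspect argued with Pablo last month.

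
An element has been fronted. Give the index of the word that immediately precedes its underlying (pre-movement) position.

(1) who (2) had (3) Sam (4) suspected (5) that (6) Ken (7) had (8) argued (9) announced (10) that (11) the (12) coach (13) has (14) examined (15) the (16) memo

The displaced element is "who" (word 1).
It is linked across 2 clause boundaries (that → Ø).
It functions as the subject of "announced", so the gap sits immediately after word 8 ("argued").
Base order: Sam had suspected that Ken had argued that who announced that the coach has examined the memo.

8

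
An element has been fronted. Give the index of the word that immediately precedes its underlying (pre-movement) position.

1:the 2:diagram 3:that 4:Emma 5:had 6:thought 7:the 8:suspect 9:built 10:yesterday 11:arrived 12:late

The displaced element is "the diagram" (word 2).
It is linked across 1 clause boundary (Ø).
It functions as the direct object of "built", so the gap sits immediately after word 9 ("built").
Base order: Emma had thought the suspect built the diagram yesterday.

9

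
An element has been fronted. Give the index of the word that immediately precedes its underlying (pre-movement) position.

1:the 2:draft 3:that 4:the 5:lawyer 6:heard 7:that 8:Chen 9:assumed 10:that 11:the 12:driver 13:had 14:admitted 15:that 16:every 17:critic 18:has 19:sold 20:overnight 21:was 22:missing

19

The displaced element is "the draft" (word 2).
It is linked across 3 clause boundaries (that → that → that).
It functions as the direct object of "sold", so the gap sits immediately after word 19 ("sold").
Base order: The lawyer heard that Chen assumed that the driver had admitted that every critic has sold the draft overnight.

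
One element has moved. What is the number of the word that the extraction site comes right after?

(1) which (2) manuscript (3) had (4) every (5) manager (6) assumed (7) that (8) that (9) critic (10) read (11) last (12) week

10

The displaced element is "which manuscript" (word 2).
It is linked across 1 clause boundary (that).
It functions as the direct object of "read", so the gap sits immediately after word 10 ("read").
Base order: Every manager had assumed that that critic read which manuscript last week.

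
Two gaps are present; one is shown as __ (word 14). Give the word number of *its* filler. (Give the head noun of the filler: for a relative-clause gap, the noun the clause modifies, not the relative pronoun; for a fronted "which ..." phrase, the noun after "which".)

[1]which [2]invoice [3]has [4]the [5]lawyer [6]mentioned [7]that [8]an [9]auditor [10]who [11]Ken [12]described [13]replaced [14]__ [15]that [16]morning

2

The marked gap is the direct object of "replaced".
Its filler is the fronted wh-phrase "which invoice", at word 2.
(The other dependency links word 9 to a gap after word 12.)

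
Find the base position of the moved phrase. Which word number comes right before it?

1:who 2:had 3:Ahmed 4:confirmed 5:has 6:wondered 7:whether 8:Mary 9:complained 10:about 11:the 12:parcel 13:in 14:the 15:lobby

4

The displaced element is "who" (word 1).
It is linked across 1 clause boundary (Ø).
It functions as the subject of "wondered", so the gap sits immediately after word 4 ("confirmed").
Base order: Ahmed had confirmed that who has wondered whether Mary complained about the parcel in the lobby.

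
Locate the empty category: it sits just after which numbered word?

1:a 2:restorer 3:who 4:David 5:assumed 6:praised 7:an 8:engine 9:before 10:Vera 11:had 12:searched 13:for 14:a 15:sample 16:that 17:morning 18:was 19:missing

The displaced element is "a restorer" (word 2).
It is linked across 1 clause boundary (Ø).
It functions as the subject of "praised", so the gap sits immediately after word 5 ("assumed").
Base order: David assumed that a restorer praised an engine before Vera had searched for a sample that morning.

5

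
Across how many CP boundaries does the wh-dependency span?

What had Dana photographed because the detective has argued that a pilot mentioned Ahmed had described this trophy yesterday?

0

"what" originates inside the matrix clause — no clause boundary is crossed.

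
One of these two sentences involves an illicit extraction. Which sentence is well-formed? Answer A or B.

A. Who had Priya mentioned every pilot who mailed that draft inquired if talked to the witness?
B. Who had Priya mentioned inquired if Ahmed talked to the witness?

In A, the wh-phrase is extracted from inside a wh-island (introduced by "if"), which blocks movement.
In B, the extraction path crosses only that-complement boundaries, which are transparent.
So B is grammatical.

B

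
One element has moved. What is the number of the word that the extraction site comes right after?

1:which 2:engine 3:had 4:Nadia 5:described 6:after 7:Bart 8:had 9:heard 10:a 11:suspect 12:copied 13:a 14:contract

The displaced element is "which engine" (word 2).
It functions as the direct object of "described", so the gap sits immediately after word 5 ("described").
Base order: Nadia had described which engine after Bart had heard a suspect copied a contract.

5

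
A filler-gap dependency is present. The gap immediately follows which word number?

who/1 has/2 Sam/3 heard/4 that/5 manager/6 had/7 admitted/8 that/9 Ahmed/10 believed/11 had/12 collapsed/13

11

The displaced element is "who" (word 1).
It is linked across 3 clause boundaries (Ø → that → Ø).
It functions as the subject of "collapsed", so the gap sits immediately after word 11 ("believed").
Base order: Sam has heard that manager had admitted that Ahmed believed who had collapsed.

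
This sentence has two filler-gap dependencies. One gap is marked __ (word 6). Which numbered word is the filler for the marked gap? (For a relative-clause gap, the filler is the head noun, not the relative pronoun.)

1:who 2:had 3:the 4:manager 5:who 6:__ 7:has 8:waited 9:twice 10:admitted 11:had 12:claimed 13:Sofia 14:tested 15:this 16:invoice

4

The marked gap is inside the relative clause, the subject of "waited".
Its filler is the head noun "manager" (via "who"), at word 4.
(The other dependency links word 1 to a gap after word 10.)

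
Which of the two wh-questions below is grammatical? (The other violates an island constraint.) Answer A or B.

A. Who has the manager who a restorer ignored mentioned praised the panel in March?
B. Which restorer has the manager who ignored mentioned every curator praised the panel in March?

A

In B, the wh-phrase is extracted from inside a complex-NP island (relative clause) (introduced by "who"), which blocks movement.
In A, the extraction path crosses only that-complement boundaries, which are transparent.
So A is grammatical.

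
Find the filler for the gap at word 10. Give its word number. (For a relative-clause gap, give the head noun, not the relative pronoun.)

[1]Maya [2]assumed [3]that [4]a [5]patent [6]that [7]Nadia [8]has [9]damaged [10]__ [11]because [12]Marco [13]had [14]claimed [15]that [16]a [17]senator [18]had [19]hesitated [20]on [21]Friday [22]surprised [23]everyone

5

The gap at 10 is the object of "damaged", inside a relative clause.
The relative pronoun is "that" (word 6); it is bound by the head noun immediately before it.
Its filler is the head noun "patent", at word 5.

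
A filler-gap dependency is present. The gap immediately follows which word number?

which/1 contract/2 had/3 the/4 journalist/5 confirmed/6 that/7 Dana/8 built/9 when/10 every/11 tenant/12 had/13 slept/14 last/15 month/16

The displaced element is "which contract" (word 2).
It is linked across 1 clause boundary (that).
It functions as the direct object of "built", so the gap sits immediately after word 9 ("built").
Base order: The journalist had confirmed that Dana built which contract when every tenant had slept last month.

9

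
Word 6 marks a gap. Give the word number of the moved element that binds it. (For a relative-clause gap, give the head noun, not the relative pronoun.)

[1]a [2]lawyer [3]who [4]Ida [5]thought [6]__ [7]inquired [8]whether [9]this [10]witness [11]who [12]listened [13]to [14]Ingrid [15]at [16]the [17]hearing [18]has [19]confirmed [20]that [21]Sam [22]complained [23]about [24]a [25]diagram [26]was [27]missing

The gap at 6 is the subject of "inquired", inside a relative clause.
The relative pronoun is "who" (word 3); it is bound by the head noun immediately before it.
Its filler is the head noun "lawyer", at word 2.

2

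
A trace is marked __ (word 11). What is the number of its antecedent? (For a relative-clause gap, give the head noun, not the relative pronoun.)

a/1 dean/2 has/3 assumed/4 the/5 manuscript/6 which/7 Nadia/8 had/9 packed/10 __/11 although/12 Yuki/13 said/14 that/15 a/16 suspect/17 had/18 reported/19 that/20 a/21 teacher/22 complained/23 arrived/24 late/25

6

The gap at 11 is the object of "packed", inside a relative clause.
The relative pronoun is "which" (word 7); it is bound by the head noun immediately before it.
Its filler is the head noun "manuscript", at word 6.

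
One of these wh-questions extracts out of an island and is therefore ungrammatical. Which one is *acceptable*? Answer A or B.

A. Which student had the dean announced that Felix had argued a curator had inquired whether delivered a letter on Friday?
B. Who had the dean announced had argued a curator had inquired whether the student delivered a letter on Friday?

In A, the wh-phrase is extracted from inside a wh-island (introduced by "whether"), which blocks movement.
In B, the extraction path crosses only that-complement boundaries, which are transparent.
So B is grammatical.

B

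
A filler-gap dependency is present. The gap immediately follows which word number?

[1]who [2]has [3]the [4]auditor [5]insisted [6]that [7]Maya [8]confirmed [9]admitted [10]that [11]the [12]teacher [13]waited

The displaced element is "who" (word 1).
It is linked across 2 clause boundaries (that → Ø).
It functions as the subject of "admitted", so the gap sits immediately after word 8 ("confirmed").
Base order: The auditor has insisted that Maya confirmed that who admitted that the teacher waited.

8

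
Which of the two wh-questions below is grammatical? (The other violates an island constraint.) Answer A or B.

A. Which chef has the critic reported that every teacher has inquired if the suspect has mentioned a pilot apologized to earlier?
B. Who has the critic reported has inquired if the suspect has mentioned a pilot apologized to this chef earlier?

In A, the wh-phrase is extracted from inside a wh-island (introduced by "if"), which blocks movement.
In B, the extraction path crosses only that-complement boundaries, which are transparent.
So B is grammatical.

B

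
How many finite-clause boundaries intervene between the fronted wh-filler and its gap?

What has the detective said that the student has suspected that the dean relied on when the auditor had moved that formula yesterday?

2

"what" is extracted from the PP object of "relied".
Boundaries crossed, outermost first: [that], [that] — 2 in total.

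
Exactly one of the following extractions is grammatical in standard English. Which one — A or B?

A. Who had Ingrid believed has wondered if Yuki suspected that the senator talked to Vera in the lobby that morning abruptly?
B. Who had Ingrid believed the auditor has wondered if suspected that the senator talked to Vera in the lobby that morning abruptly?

A

In B, the wh-phrase is extracted from inside a wh-island (introduced by "if"), which blocks movement.
In A, the extraction path crosses only that-complement boundaries, which are transparent.
So A is grammatical.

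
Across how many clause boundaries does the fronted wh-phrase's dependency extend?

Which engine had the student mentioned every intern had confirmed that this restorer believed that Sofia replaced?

"which engine" is extracted from the object of "replaced".
Boundaries crossed, outermost first: [Ø], [that], [that] — 3 in total.

3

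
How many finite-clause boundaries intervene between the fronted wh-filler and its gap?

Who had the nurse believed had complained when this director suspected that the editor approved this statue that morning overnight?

1

"who" is extracted from the subject of "complained".
Boundaries crossed, outermost first: [Ø] — 1 in total.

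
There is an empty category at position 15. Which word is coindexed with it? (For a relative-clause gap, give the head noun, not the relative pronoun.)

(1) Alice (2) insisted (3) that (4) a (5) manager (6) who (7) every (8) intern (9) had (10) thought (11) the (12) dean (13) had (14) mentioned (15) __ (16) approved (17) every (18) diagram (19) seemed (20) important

5

The gap at 15 is the subject of "approved", inside a relative clause.
The relative pronoun is "who" (word 6); it is bound by the head noun immediately before it.
Its filler is the head noun "manager", at word 5.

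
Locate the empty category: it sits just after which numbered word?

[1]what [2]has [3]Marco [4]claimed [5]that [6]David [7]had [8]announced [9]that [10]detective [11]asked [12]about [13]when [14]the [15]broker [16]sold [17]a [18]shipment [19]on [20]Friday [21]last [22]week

12

The displaced element is "what" (word 1).
It is linked across 2 clause boundaries (that → Ø).
It functions as the object of the preposition "about" of "asked", so the gap sits immediately after word 12 ("about").
Base order: Marco has claimed that David had announced that detective asked about what when the broker sold a shipment on Friday last week.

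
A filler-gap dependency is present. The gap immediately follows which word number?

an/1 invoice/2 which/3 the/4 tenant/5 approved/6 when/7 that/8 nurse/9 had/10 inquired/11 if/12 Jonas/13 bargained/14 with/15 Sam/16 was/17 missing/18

6

The displaced element is "an invoice" (word 2).
It functions as the direct object of "approved", so the gap sits immediately after word 6 ("approved").
Base order: The tenant approved an invoice when that nurse had inquired if Jonas bargained with Sam.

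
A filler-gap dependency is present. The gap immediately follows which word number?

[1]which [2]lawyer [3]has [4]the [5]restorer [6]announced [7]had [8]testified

6

The displaced element is "which lawyer" (word 2).
It is linked across 1 clause boundary (Ø).
It functions as the subject of "testified", so the gap sits immediately after word 6 ("announced").
Base order: The restorer has announced that which lawyer had testified.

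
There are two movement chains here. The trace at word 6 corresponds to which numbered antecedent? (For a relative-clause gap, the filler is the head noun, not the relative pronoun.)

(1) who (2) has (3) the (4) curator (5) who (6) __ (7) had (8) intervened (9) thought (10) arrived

The marked gap is inside the relative clause, the subject of "intervened".
Its filler is the head noun "curator" (via "who"), at word 4.
(The other dependency links word 1 to a gap after word 9.)

4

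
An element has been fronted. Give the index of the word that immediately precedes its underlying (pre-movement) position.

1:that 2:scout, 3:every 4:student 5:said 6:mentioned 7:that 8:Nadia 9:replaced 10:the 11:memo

5

The displaced element is "that scout" (word 2).
It is linked across 1 clause boundary (Ø).
It functions as the subject of "mentioned", so the gap sits immediately after word 5 ("said").
Base order: Every student said that that scout mentioned that Nadia replaced the memo.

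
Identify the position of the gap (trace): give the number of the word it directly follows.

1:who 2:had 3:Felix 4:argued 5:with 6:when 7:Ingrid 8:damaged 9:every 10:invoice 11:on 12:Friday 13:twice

The displaced element is "who" (word 1).
It functions as the object of the preposition "with" of "argued", so the gap sits immediately after word 5 ("with").
Base order: Felix had argued with who when Ingrid damaged every invoice on Friday twice.

5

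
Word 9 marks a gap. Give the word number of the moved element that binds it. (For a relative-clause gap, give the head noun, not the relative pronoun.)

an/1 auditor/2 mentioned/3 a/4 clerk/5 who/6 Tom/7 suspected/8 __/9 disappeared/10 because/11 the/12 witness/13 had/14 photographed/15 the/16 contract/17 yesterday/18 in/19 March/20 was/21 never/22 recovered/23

The gap at 9 is the subject of "disappeared", inside a relative clause.
The relative pronoun is "who" (word 6); it is bound by the head noun immediately before it.
Its filler is the head noun "clerk", at word 5.

5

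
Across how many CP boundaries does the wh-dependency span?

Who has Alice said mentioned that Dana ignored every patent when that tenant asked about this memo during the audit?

1

"who" is extracted from the subject of "mentioned".
Boundaries crossed, outermost first: [Ø] — 1 in total.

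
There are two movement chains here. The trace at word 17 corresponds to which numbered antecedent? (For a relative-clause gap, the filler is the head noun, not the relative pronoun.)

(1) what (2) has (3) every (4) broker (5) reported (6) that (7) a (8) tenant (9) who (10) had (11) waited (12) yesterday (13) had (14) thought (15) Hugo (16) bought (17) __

1

The marked gap is the direct object of "bought".
Its filler is the fronted wh-phrase "what", at word 1.
(The other dependency links word 8 to a gap after word 9.)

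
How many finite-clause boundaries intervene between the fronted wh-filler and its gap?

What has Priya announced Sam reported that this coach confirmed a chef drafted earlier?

"what" is extracted from the object of "drafted".
Boundaries crossed, outermost first: [Ø], [that], [Ø] — 3 in total.

3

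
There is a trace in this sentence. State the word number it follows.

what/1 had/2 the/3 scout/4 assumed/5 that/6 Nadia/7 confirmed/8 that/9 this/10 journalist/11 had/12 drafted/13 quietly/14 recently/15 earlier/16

13

The displaced element is "what" (word 1).
It is linked across 2 clause boundaries (that → that).
It functions as the direct object of "drafted", so the gap sits immediately after word 13 ("drafted").
Base order: The scout had assumed that Nadia confirmed that this journalist had drafted what quietly recently earlier.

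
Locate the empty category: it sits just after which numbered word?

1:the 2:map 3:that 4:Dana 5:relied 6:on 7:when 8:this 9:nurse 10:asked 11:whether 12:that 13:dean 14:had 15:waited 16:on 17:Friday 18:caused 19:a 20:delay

6

The displaced element is "the map" (word 2).
It functions as the object of the preposition "on" of "relied", so the gap sits immediately after word 6 ("on").
Base order: Dana relied on the map when this nurse asked whether that dean had waited on Friday.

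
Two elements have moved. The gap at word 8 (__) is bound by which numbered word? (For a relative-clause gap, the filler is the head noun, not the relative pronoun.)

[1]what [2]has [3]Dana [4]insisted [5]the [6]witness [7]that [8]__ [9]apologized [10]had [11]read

6

The marked gap is inside the relative clause, the subject of "apologized".
Its filler is the head noun "witness" (via "that"), at word 6.
(The other dependency links word 1 to a gap after word 11.)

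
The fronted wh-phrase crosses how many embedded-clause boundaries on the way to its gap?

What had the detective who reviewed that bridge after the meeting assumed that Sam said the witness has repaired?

"what" is extracted from the object of "repaired".
Boundaries crossed, outermost first: [that], [Ø] — 2 in total.

2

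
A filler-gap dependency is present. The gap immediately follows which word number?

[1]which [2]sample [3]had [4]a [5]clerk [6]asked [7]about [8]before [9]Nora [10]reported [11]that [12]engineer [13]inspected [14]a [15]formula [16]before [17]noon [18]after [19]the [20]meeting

7

The displaced element is "which sample" (word 2).
It functions as the object of the preposition "about" of "asked", so the gap sits immediately after word 7 ("about").
Base order: A clerk had asked about which sample before Nora reported that engineer inspected a formula before noon after the meeting.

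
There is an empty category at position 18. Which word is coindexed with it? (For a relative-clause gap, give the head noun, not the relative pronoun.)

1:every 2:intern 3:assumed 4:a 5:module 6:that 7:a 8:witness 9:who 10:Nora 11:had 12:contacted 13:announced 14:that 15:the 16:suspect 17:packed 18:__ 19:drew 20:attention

The gap at 18 is the object of "packed", inside a relative clause.
The relative pronoun is "that" (word 6); it is bound by the head noun immediately before it.
Its filler is the head noun "module", at word 5.

5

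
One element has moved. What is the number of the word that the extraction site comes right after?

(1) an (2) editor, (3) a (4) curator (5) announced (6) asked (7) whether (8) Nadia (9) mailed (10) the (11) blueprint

5

The displaced element is "an editor" (word 2).
It is linked across 1 clause boundary (Ø).
It functions as the subject of "asked", so the gap sits immediately after word 5 ("announced").
Base order: A curator announced that an editor asked whether Nadia mailed the blueprint.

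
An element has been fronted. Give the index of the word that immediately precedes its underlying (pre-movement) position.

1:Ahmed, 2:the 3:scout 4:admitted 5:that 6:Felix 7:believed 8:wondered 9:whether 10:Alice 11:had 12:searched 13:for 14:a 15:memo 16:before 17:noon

The displaced element is "Ahmed" (word 1).
It is linked across 2 clause boundaries (that → Ø).
It functions as the subject of "wondered", so the gap sits immediately after word 7 ("believed").
Base order: The scout admitted that Felix believed that Ahmed wondered whether Alice had searched for a memo before noon.

7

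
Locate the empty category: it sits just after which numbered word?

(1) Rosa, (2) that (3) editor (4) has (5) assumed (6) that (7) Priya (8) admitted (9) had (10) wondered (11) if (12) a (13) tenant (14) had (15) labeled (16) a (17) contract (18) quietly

8

The displaced element is "Rosa" (word 1).
It is linked across 2 clause boundaries (that → Ø).
It functions as the subject of "wondered", so the gap sits immediately after word 8 ("admitted").
Base order: That editor has assumed that Priya admitted that Rosa had wondered if a tenant had labeled a contract quietly.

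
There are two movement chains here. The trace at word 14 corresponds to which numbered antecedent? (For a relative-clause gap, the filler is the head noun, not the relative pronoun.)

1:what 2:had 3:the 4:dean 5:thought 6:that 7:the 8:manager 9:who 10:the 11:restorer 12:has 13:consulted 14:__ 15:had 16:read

The marked gap is inside the relative clause, the direct object of "consulted".
Its filler is the head noun "manager" (via "who"), at word 8.
(The other dependency links word 1 to a gap after word 16.)

8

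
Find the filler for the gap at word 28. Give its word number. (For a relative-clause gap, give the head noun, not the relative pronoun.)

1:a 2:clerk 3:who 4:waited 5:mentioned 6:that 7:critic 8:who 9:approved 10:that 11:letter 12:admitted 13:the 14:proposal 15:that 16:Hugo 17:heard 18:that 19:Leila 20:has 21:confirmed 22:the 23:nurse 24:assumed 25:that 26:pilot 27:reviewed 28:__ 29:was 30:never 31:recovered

The gap at 28 is the object of "reviewed", inside a relative clause.
The relative pronoun is "that" (word 15); it is bound by the head noun immediately before it.
Its filler is the head noun "proposal", at word 14.

14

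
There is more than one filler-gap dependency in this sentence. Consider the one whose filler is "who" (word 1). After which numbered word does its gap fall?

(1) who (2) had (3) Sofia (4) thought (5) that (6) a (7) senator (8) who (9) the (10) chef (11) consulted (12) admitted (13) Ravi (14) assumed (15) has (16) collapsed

14

The displaced element is "who" (word 1).
It is linked across 3 clause boundaries (that → Ø → Ø).
It functions as the subject of "collapsed", so the gap sits immediately after word 14 ("assumed").
Base order: Sofia had thought that a senator who the chef consulted admitted Ravi assumed who has collapsed.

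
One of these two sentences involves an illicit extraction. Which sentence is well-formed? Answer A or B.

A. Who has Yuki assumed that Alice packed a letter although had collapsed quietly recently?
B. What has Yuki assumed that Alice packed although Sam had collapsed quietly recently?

In A, the wh-phrase is extracted from inside an adjunct island (introduced by "although"), which blocks movement.
In B, the extraction path crosses only that-complement boundaries, which are transparent.
So B is grammatical.

B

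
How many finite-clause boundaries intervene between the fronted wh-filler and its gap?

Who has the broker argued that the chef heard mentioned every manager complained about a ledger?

2

"who" is extracted from the subject of "mentioned".
Boundaries crossed, outermost first: [that], [Ø] — 2 in total.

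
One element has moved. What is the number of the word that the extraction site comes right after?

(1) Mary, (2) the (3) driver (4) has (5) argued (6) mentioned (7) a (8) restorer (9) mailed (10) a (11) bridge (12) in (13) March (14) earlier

5

The displaced element is "Mary" (word 1).
It is linked across 1 clause boundary (Ø).
It functions as the subject of "mentioned", so the gap sits immediately after word 5 ("argued").
Base order: The driver has argued Mary mentioned a restorer mailed a bridge in March earlier.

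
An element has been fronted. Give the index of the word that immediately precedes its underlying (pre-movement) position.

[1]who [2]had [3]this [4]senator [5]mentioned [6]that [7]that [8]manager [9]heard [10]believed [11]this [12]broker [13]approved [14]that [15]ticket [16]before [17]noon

The displaced element is "who" (word 1).
It is linked across 2 clause boundaries (that → Ø).
It functions as the subject of "believed", so the gap sits immediately after word 9 ("heard").
Base order: This senator had mentioned that that manager heard that who believed this broker approved that ticket before noon.

9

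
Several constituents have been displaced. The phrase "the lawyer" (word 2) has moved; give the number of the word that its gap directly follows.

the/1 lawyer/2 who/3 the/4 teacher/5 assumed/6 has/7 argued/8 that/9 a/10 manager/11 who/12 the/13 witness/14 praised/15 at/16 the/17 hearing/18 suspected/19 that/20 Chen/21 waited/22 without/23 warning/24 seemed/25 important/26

The displaced element is "the lawyer" (word 2).
It is linked across 1 clause boundary (Ø).
It functions as the subject of "argued", so the gap sits immediately after word 6 ("assumed").
Base order: The teacher assumed that the lawyer has argued that a manager who the witness praised at the hearing suspected that Chen waited without warning.

6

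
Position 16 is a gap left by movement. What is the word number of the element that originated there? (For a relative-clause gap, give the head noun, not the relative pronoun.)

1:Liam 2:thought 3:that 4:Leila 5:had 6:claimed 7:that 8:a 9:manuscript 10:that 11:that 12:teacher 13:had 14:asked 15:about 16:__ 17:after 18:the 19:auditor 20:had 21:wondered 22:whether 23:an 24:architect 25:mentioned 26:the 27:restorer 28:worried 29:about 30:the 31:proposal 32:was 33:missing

9

The gap at 16 is the prepositional object of "asked", inside a relative clause.
The relative pronoun is "that" (word 10); it is bound by the head noun immediately before it.
Its filler is the head noun "manuscript", at word 9.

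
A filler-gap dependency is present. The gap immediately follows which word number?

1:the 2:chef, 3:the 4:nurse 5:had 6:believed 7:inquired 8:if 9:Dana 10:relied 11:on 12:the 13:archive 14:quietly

6

The displaced element is "the chef" (word 2).
It is linked across 1 clause boundary (Ø).
It functions as the subject of "inquired", so the gap sits immediately after word 6 ("believed").
Base order: The nurse had believed that the chef inquired if Dana relied on the archive quietly.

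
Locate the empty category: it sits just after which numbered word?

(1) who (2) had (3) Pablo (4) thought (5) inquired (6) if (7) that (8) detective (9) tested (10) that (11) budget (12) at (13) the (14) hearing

4

The displaced element is "who" (word 1).
It is linked across 1 clause boundary (Ø).
It functions as the subject of "inquired", so the gap sits immediately after word 4 ("thought").
Base order: Pablo had thought that who inquired if that detective tested that budget at the hearing.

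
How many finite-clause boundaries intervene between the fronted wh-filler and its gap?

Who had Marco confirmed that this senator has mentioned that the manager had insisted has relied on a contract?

3

"who" is extracted from the subject of "relied".
Boundaries crossed, outermost first: [that], [that], [Ø] — 3 in total.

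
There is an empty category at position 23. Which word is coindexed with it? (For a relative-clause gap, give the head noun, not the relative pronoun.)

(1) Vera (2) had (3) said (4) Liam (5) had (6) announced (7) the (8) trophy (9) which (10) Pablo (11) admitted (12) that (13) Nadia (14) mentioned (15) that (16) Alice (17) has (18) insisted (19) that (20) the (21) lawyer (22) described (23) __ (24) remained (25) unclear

The gap at 23 is the object of "described", inside a relative clause.
The relative pronoun is "which" (word 9); it is bound by the head noun immediately before it.
Its filler is the head noun "trophy", at word 8.

8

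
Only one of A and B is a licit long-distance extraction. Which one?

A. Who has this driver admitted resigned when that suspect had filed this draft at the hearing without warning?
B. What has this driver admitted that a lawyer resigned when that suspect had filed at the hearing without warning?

A

In B, the wh-phrase is extracted from inside an adjunct island (introduced by "when"), which blocks movement.
In A, the extraction path crosses only that-complement boundaries, which are transparent.
So A is grammatical.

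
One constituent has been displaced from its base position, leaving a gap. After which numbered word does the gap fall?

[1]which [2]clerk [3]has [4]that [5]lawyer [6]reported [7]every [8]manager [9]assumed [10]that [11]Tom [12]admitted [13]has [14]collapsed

The displaced element is "which clerk" (word 2).
It is linked across 3 clause boundaries (Ø → that → Ø).
It functions as the subject of "collapsed", so the gap sits immediately after word 12 ("admitted").
Base order: That lawyer has reported every manager assumed that Tom admitted that which clerk has collapsed.

12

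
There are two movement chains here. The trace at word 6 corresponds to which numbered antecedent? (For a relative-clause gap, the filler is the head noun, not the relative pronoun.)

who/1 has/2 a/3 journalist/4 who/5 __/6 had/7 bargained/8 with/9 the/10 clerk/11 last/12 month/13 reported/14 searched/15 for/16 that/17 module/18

The marked gap is inside the relative clause, the subject of "bargained".
Its filler is the head noun "journalist" (via "who"), at word 4.
(The other dependency links word 1 to a gap after word 14.)

4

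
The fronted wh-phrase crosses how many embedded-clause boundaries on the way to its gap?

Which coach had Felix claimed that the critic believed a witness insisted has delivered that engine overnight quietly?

3

"which coach" is extracted from the subject of "delivered".
Boundaries crossed, outermost first: [that], [Ø], [Ø] — 3 in total.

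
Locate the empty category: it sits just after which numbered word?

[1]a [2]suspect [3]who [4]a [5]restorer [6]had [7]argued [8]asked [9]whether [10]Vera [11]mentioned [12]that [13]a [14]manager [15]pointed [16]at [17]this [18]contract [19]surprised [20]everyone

7

The displaced element is "a suspect" (word 2).
It is linked across 1 clause boundary (Ø).
It functions as the subject of "asked", so the gap sits immediately after word 7 ("argued").
Base order: A restorer had argued that a suspect asked whether Vera mentioned that a manager pointed at this contract.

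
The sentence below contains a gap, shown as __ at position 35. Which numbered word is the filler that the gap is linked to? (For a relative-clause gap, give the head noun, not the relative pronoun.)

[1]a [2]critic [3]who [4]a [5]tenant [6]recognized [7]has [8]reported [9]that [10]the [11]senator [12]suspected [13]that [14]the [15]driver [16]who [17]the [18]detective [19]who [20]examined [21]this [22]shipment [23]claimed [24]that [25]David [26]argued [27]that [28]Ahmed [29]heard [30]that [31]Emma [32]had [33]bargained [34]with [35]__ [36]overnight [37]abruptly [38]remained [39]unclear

15

The gap at 35 is the prepositional object of "bargained", inside a relative clause.
The relative pronoun is "who" (word 16); it is bound by the head noun immediately before it.
Its filler is the head noun "driver", at word 15.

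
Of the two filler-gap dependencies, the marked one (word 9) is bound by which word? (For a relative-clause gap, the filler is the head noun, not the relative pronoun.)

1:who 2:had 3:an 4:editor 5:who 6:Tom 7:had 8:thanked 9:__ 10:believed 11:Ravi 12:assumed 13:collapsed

4

The marked gap is inside the relative clause, the direct object of "thanked".
Its filler is the head noun "editor" (via "who"), at word 4.
(The other dependency links word 1 to a gap after word 12.)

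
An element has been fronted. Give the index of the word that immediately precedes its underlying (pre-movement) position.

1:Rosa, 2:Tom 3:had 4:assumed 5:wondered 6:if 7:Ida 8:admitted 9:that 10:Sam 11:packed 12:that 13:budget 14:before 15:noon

The displaced element is "Rosa" (word 1).
It is linked across 1 clause boundary (Ø).
It functions as the subject of "wondered", so the gap sits immediately after word 4 ("assumed").
Base order: Tom had assumed that Rosa wondered if Ida admitted that Sam packed that budget before noon.

4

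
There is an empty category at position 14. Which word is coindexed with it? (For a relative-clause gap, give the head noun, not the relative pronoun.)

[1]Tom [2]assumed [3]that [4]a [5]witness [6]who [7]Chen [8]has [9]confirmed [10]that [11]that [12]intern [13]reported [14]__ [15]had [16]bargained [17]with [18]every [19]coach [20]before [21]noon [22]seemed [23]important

The gap at 14 is the subject of "bargained", inside a relative clause.
The relative pronoun is "who" (word 6); it is bound by the head noun immediately before it.
Its filler is the head noun "witness", at word 5.

5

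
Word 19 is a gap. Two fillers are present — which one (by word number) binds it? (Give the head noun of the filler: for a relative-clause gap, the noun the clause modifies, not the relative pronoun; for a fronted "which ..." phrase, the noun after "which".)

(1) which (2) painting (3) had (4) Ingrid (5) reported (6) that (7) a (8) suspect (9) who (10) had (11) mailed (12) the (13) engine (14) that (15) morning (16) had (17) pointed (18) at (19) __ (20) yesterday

2

The marked gap is the object of the preposition "at" of "pointed".
Its filler is the fronted wh-phrase "which painting", at word 2.
(The other dependency links word 8 to a gap after word 9.)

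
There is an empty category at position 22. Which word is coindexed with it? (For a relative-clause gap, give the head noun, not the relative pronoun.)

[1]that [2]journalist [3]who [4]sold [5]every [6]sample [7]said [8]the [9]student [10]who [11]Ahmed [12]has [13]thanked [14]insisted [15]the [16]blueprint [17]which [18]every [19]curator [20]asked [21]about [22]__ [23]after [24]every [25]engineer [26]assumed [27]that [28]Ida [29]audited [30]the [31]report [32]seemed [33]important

16

The gap at 22 is the prepositional object of "asked", inside a relative clause.
The relative pronoun is "which" (word 17); it is bound by the head noun immediately before it.
Its filler is the head noun "blueprint", at word 16.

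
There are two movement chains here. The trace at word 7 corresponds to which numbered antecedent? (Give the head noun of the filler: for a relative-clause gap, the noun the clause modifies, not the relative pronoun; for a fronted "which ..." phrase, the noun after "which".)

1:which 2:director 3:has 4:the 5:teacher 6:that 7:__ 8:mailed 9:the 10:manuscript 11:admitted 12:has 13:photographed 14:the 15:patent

The marked gap is inside the relative clause, the subject of "mailed".
Its filler is the head noun "teacher" (via "that"), at word 5.
(The other dependency links word 2 to a gap after word 11.)

5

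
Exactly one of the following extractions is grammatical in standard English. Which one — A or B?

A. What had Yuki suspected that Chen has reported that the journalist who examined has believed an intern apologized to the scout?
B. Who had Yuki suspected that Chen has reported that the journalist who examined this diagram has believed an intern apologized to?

B

In A, the wh-phrase is extracted from inside a complex-NP island (relative clause) (introduced by "who"), which blocks movement.
In B, the extraction path crosses only that-complement boundaries, which are transparent.
So B is grammatical.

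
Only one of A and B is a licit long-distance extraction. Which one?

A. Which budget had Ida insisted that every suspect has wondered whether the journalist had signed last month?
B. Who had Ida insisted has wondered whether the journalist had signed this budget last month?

B

In A, the wh-phrase is extracted from inside a wh-island (introduced by "whether"), which blocks movement.
In B, the extraction path crosses only that-complement boundaries, which are transparent.
So B is grammatical.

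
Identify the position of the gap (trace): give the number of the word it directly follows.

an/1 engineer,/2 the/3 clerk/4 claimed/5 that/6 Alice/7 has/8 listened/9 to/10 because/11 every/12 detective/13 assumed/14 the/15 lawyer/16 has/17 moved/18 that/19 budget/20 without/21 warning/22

The displaced element is "an engineer" (word 2).
It is linked across 1 clause boundary (that).
It functions as the object of the preposition "to" of "listened", so the gap sits immediately after word 10 ("to").
Base order: The clerk claimed that Alice has listened to an engineer because every detective assumed the lawyer has moved that budget without warning.

10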